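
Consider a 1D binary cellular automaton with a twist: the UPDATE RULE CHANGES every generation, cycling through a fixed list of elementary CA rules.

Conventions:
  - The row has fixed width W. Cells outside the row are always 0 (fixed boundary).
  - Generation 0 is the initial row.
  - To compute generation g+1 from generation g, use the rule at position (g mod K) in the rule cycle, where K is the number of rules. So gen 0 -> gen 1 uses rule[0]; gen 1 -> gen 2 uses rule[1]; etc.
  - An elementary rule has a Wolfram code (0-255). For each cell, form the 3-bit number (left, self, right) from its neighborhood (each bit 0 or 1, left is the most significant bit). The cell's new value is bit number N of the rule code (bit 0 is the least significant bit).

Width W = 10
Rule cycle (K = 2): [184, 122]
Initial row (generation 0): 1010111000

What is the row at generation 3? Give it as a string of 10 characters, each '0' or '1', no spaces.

Gen 0: 1010111000
Gen 1 (rule 184): 0101110100
Gen 2 (rule 122): 1011011010
Gen 3 (rule 184): 0110110101

Answer: 0110110101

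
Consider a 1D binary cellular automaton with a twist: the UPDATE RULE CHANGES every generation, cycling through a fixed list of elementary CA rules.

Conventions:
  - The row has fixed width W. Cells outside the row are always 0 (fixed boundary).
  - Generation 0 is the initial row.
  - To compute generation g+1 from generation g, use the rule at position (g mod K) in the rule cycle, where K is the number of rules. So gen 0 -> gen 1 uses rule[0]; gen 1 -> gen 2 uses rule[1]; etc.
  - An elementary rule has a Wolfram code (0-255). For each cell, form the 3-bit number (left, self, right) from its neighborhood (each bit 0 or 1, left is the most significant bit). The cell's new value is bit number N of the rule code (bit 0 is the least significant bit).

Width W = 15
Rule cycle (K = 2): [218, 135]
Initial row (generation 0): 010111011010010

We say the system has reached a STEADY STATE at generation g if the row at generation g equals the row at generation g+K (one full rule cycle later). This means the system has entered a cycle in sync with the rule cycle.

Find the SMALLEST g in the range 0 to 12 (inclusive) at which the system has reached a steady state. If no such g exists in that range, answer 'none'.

Answer: 9

Derivation:
Gen 0: 010111011010010
Gen 1 (rule 218): 100111011001101
Gen 2 (rule 135): 101010000010001
Gen 3 (rule 218): 000001000101010
Gen 4 (rule 135): 111111011101010
Gen 5 (rule 218): 111111011100001
Gen 6 (rule 135): 011110001001111
Gen 7 (rule 218): 111111010111111
Gen 8 (rule 135): 011110010011110
Gen 9 (rule 218): 111111101111111
Gen 10 (rule 135): 011111000111110
Gen 11 (rule 218): 111111101111111
Gen 12 (rule 135): 011111000111110
Gen 13 (rule 218): 111111101111111
Gen 14 (rule 135): 011111000111110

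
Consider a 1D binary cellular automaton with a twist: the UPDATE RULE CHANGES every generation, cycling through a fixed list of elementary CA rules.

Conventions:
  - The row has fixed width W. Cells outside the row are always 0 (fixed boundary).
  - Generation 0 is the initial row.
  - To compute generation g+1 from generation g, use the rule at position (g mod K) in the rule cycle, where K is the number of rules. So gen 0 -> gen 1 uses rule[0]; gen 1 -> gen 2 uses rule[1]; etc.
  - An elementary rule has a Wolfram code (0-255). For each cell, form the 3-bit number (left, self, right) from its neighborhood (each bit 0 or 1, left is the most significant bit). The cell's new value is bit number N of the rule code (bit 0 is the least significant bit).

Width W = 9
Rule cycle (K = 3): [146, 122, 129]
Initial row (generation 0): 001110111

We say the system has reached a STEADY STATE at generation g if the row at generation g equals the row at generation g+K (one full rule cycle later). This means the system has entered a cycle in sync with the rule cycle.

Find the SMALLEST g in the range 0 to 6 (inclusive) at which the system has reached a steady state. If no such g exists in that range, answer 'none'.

Gen 0: 001110111
Gen 1 (rule 146): 010100010
Gen 2 (rule 122): 101010101
Gen 3 (rule 129): 000000000
Gen 4 (rule 146): 000000000
Gen 5 (rule 122): 000000000
Gen 6 (rule 129): 111111111
Gen 7 (rule 146): 011111110
Gen 8 (rule 122): 110000011
Gen 9 (rule 129): 000111000

Answer: none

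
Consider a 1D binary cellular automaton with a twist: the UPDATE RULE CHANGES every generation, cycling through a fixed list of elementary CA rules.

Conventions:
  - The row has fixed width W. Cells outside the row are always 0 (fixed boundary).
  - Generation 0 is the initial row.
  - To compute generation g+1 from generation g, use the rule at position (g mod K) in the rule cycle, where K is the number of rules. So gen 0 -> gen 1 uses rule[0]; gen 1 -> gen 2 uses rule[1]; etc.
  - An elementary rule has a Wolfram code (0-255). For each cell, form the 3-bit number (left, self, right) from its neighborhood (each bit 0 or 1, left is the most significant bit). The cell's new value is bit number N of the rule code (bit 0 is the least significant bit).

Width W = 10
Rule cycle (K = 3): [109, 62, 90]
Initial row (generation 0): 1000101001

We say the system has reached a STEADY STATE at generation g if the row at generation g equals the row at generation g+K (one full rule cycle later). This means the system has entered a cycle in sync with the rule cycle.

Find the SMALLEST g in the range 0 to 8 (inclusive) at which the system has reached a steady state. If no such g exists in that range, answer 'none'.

Gen 0: 1000101001
Gen 1 (rule 109): 1010111001
Gen 2 (rule 62): 1111100111
Gen 3 (rule 90): 1000111101
Gen 4 (rule 109): 1010100111
Gen 5 (rule 62): 1111111100
Gen 6 (rule 90): 1000000110
Gen 7 (rule 109): 1011110110
Gen 8 (rule 62): 1110001101
Gen 9 (rule 90): 1011011100
Gen 10 (rule 109): 1111110101
Gen 11 (rule 62): 1000001111

Answer: none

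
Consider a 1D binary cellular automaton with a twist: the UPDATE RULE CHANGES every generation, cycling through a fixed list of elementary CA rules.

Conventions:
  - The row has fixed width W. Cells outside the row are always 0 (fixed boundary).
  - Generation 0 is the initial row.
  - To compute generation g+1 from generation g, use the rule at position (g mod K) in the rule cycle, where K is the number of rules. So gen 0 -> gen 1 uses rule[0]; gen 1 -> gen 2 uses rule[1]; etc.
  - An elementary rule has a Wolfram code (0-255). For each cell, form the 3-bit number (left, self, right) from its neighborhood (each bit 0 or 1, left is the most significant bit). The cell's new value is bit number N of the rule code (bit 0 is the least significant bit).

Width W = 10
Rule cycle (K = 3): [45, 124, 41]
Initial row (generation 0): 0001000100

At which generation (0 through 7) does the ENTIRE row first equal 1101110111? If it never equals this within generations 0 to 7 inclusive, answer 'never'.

Answer: never

Derivation:
Gen 0: 0001000100
Gen 1 (rule 45): 1101010101
Gen 2 (rule 124): 1111111111
Gen 3 (rule 41): 1000000000
Gen 4 (rule 45): 1011111111
Gen 5 (rule 124): 1110000001
Gen 6 (rule 41): 1000111100
Gen 7 (rule 45): 1010100001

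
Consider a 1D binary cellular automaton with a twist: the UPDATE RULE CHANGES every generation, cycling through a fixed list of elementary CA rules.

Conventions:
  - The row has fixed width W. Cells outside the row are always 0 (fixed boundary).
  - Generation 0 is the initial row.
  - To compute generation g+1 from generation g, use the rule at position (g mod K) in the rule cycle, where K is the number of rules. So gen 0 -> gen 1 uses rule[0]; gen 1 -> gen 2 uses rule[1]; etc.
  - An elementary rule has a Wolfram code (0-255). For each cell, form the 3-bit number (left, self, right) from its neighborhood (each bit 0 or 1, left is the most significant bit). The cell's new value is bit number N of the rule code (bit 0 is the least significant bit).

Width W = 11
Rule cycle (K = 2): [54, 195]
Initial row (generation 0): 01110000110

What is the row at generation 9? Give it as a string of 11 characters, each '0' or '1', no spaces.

Gen 0: 01110000110
Gen 1 (rule 54): 10001001001
Gen 2 (rule 195): 00110010010
Gen 3 (rule 54): 01001111111
Gen 4 (rule 195): 10010111111
Gen 5 (rule 54): 11111000000
Gen 6 (rule 195): 01111011111
Gen 7 (rule 54): 10000100000
Gen 8 (rule 195): 00111001111
Gen 9 (rule 54): 01000110000

Answer: 01000110000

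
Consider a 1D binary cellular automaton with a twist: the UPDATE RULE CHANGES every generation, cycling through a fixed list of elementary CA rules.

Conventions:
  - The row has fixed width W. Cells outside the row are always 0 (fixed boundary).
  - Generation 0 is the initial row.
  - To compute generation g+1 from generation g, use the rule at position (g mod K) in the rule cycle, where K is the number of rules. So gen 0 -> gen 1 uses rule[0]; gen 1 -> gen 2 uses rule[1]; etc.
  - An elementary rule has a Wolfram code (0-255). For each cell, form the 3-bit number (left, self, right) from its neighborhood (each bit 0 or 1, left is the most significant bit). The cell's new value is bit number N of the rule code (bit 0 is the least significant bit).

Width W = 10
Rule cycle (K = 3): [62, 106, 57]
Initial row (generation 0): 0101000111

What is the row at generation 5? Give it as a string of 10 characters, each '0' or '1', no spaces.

Gen 0: 0101000111
Gen 1 (rule 62): 1111101100
Gen 2 (rule 106): 1000111100
Gen 3 (rule 57): 0110100011
Gen 4 (rule 62): 1101110110
Gen 5 (rule 106): 1111011110

Answer: 1111011110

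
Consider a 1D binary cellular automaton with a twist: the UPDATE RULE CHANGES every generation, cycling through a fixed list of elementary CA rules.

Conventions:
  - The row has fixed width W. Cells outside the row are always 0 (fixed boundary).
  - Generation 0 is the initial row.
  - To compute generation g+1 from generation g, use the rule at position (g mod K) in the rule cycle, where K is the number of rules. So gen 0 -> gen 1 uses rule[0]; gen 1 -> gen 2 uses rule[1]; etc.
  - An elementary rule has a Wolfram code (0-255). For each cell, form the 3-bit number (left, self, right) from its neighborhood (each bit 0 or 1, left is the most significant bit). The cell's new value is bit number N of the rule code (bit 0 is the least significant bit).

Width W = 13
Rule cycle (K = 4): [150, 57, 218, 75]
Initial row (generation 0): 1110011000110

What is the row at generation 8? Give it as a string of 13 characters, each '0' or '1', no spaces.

Gen 0: 1110011000110
Gen 1 (rule 150): 0101100101001
Gen 2 (rule 57): 0011010010100
Gen 3 (rule 218): 0111001100010
Gen 4 (rule 75): 1101011101100
Gen 5 (rule 150): 0001001000010
Gen 6 (rule 57): 1100100111001
Gen 7 (rule 218): 1111011111110
Gen 8 (rule 75): 1001010000010

Answer: 1001010000010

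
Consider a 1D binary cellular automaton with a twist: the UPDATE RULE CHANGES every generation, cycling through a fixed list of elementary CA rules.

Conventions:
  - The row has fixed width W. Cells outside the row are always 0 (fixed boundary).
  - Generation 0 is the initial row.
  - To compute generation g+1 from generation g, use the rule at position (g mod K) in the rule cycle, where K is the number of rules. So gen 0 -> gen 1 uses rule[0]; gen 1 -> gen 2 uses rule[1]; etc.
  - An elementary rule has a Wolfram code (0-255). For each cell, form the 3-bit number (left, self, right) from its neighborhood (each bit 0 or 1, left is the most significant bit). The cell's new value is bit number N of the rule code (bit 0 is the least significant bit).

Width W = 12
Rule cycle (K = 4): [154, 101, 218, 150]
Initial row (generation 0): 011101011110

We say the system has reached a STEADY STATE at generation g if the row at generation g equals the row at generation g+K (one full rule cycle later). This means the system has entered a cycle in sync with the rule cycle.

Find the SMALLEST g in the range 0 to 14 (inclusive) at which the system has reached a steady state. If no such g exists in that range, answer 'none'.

Answer: none

Derivation:
Gen 0: 011101011110
Gen 1 (rule 154): 111000011101
Gen 2 (rule 101): 001011000111
Gen 3 (rule 218): 010011101111
Gen 4 (rule 150): 111101000110
Gen 5 (rule 154): 111000101101
Gen 6 (rule 101): 001010110111
Gen 7 (rule 218): 010000110111
Gen 8 (rule 150): 111001000010
Gen 9 (rule 154): 110110100101
Gen 10 (rule 101): 011011100111
Gen 11 (rule 218): 111011111111
Gen 12 (rule 150): 010001111110
Gen 13 (rule 154): 101011111101
Gen 14 (rule 101): 111100000111
Gen 15 (rule 218): 111110001111
Gen 16 (rule 150): 011101010110
Gen 17 (rule 154): 111000000101
Gen 18 (rule 101): 001011110111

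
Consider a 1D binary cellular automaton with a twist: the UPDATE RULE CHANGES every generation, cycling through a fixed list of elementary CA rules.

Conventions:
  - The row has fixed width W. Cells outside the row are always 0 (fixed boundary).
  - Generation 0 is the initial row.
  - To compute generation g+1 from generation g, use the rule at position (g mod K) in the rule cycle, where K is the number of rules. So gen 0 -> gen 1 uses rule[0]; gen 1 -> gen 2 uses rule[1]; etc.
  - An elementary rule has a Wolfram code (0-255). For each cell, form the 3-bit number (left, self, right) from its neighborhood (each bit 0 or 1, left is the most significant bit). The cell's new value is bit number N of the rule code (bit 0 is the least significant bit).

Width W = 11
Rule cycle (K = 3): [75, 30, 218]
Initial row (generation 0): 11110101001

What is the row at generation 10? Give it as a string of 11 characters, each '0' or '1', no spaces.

Answer: 10000101001

Derivation:
Gen 0: 11110101001
Gen 1 (rule 75): 10010000010
Gen 2 (rule 30): 11111000111
Gen 3 (rule 218): 11111101111
Gen 4 (rule 75): 10000101001
Gen 5 (rule 30): 11001101111
Gen 6 (rule 218): 11111101111
Gen 7 (rule 75): 10000101001
Gen 8 (rule 30): 11001101111
Gen 9 (rule 218): 11111101111
Gen 10 (rule 75): 10000101001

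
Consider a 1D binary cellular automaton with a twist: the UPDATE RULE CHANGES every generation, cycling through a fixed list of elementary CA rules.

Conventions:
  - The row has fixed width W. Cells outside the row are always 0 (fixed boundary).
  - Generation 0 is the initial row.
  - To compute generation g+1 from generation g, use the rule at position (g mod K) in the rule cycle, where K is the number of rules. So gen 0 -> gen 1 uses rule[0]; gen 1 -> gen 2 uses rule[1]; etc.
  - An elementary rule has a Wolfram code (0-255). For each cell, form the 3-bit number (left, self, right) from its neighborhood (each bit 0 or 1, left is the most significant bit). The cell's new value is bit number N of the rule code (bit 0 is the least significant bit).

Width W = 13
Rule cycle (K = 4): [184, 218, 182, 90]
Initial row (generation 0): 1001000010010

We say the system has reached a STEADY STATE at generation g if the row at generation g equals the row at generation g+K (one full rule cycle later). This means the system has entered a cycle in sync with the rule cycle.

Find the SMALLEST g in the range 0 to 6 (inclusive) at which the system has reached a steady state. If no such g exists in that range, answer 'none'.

Gen 0: 1001000010010
Gen 1 (rule 184): 0100100001001
Gen 2 (rule 218): 1011010010110
Gen 3 (rule 182): 1100111111001
Gen 4 (rule 90): 1111100001110
Gen 5 (rule 184): 1111010001101
Gen 6 (rule 218): 1111001011100
Gen 7 (rule 182): 0110111101010
Gen 8 (rule 90): 1110100100001
Gen 9 (rule 184): 1101010010000
Gen 10 (rule 218): 1100001101000

Answer: none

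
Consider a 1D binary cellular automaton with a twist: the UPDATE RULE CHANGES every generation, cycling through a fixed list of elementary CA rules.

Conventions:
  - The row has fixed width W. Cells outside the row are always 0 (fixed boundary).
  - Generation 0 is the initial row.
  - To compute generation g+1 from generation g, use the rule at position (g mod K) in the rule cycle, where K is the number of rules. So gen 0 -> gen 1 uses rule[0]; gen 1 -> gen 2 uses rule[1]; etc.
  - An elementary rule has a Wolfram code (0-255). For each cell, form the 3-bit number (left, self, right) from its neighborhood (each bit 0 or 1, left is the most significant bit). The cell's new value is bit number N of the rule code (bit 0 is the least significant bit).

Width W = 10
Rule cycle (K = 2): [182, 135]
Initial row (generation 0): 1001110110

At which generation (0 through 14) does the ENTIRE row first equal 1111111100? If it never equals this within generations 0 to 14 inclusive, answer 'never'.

Gen 0: 1001110110
Gen 1 (rule 182): 1110101001
Gen 2 (rule 135): 0100101011
Gen 3 (rule 182): 1111111100
Gen 4 (rule 135): 0111111001
Gen 5 (rule 182): 1011110111
Gen 6 (rule 135): 1001100010
Gen 7 (rule 182): 1110010111
Gen 8 (rule 135): 0100110010
Gen 9 (rule 182): 1111001111
Gen 10 (rule 135): 0110010110
Gen 11 (rule 182): 1001111001
Gen 12 (rule 135): 1010110011
Gen 13 (rule 182): 1111001100
Gen 14 (rule 135): 0110010001

Answer: 3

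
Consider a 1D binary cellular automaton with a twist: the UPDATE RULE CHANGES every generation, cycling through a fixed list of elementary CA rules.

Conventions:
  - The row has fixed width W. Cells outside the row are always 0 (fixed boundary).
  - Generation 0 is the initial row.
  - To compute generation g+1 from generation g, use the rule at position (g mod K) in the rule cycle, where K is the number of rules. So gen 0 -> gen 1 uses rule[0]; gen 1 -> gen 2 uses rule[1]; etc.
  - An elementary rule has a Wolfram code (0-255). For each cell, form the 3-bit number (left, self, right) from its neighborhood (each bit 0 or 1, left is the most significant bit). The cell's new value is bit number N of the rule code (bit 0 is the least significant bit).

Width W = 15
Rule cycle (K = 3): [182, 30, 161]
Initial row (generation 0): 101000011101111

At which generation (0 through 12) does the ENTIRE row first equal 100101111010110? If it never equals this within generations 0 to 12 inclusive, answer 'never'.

Answer: never

Derivation:
Gen 0: 101000011101111
Gen 1 (rule 182): 111100101010110
Gen 2 (rule 30): 100011101010101
Gen 3 (rule 161): 001001010101010
Gen 4 (rule 182): 011111111111111
Gen 5 (rule 30): 110000000000000
Gen 6 (rule 161): 000111111111111
Gen 7 (rule 182): 001011111111110
Gen 8 (rule 30): 011010000000001
Gen 9 (rule 161): 000100111111100
Gen 10 (rule 182): 001111011111010
Gen 11 (rule 30): 011000010000011
Gen 12 (rule 161): 000011000111000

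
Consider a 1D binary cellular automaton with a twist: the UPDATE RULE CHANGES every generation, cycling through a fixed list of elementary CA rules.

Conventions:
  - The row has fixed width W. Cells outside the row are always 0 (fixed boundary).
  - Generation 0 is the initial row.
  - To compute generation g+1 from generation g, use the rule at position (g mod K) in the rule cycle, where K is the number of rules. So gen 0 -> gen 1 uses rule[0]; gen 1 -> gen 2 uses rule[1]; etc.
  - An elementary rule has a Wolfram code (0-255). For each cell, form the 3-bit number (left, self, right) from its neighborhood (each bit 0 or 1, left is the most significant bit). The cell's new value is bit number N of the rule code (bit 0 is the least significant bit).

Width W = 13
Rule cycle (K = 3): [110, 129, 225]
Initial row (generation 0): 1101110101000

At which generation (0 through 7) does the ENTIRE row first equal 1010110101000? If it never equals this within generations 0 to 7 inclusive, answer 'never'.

Gen 0: 1101110101000
Gen 1 (rule 110): 1111011111000
Gen 2 (rule 129): 0110001110011
Gen 3 (rule 225): 0010100110001
Gen 4 (rule 110): 0111101110011
Gen 5 (rule 129): 0011000100000
Gen 6 (rule 225): 1001010001111
Gen 7 (rule 110): 1011110011001

Answer: never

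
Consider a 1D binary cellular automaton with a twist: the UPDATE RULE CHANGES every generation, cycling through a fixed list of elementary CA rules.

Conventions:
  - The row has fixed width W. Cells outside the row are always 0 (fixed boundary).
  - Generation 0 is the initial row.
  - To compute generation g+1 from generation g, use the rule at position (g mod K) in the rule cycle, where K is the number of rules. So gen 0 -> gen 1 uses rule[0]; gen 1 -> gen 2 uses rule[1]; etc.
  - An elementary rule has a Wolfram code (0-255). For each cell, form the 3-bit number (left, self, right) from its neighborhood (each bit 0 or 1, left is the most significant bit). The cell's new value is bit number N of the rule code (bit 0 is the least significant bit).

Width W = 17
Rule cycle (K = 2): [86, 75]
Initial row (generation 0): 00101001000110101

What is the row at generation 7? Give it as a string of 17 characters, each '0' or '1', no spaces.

Answer: 01011000001000011

Derivation:
Gen 0: 00101001000110101
Gen 1 (rule 86): 01101111101010101
Gen 2 (rule 75): 11101000100000000
Gen 3 (rule 86): 00101101110000000
Gen 4 (rule 75): 11001101010111111
Gen 5 (rule 86): 01110101010000001
Gen 6 (rule 75): 11010000000111110
Gen 7 (rule 86): 01011000001000011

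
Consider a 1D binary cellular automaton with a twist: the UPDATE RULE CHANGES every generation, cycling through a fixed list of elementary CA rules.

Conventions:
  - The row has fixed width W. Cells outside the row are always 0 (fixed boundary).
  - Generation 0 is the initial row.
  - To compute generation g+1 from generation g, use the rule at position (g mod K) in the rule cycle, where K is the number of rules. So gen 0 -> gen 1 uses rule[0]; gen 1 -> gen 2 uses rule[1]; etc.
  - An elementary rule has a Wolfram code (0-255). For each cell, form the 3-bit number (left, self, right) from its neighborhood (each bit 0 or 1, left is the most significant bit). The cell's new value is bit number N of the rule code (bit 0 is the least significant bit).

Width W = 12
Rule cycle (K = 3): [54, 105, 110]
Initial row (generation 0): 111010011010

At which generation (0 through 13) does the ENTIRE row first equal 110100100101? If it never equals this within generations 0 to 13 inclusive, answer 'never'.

Gen 0: 111010011010
Gen 1 (rule 54): 000111100111
Gen 2 (rule 105): 110100100101
Gen 3 (rule 110): 111101101111
Gen 4 (rule 54): 000010010000
Gen 5 (rule 105): 111000000111
Gen 6 (rule 110): 101000001101
Gen 7 (rule 54): 111100010011
Gen 8 (rule 105): 100101000011
Gen 9 (rule 110): 101111000111
Gen 10 (rule 54): 110000101000
Gen 11 (rule 105): 110110010011
Gen 12 (rule 110): 111110110111
Gen 13 (rule 54): 000001001000

Answer: 2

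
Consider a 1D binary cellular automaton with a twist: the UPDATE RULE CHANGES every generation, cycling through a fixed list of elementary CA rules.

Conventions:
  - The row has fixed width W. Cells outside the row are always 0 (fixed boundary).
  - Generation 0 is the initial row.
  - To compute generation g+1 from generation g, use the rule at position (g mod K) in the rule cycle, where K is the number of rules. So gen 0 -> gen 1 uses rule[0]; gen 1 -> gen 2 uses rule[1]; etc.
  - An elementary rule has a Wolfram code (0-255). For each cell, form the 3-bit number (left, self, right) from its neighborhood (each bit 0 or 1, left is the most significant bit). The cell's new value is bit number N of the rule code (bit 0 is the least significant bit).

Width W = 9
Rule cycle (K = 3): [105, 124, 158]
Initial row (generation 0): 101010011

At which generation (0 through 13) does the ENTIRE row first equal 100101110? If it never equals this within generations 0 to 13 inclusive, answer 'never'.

Gen 0: 101010011
Gen 1 (rule 105): 010100011
Gen 2 (rule 124): 011110011
Gen 3 (rule 158): 111101110
Gen 4 (rule 105): 100111010
Gen 5 (rule 124): 110101111
Gen 6 (rule 158): 100101110
Gen 7 (rule 105): 000011010
Gen 8 (rule 124): 000011111
Gen 9 (rule 158): 000111110
Gen 10 (rule 105): 110100010
Gen 11 (rule 124): 111110011
Gen 12 (rule 158): 111101110
Gen 13 (rule 105): 100111010

Answer: 6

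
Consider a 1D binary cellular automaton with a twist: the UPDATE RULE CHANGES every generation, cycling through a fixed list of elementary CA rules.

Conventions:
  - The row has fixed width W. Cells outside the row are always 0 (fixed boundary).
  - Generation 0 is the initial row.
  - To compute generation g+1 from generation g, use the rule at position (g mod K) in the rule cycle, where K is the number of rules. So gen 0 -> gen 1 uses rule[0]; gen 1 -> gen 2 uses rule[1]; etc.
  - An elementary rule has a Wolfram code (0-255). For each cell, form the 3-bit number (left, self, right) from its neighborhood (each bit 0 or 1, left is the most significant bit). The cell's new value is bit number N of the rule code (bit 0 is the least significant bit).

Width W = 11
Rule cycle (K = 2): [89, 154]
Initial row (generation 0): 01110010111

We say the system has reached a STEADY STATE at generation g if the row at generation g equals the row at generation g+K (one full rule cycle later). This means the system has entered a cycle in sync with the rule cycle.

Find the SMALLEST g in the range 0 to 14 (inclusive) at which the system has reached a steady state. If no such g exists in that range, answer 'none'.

Answer: 14

Derivation:
Gen 0: 01110010111
Gen 1 (rule 89): 01011000101
Gen 2 (rule 154): 10010101000
Gen 3 (rule 89): 01000000111
Gen 4 (rule 154): 10100001110
Gen 5 (rule 89): 00011101011
Gen 6 (rule 154): 00111000010
Gen 7 (rule 89): 10101111001
Gen 8 (rule 154): 00001110110
Gen 9 (rule 89): 11101010111
Gen 10 (rule 154): 11000000110
Gen 11 (rule 89): 11111110111
Gen 12 (rule 154): 11111100110
Gen 13 (rule 89): 10000110111
Gen 14 (rule 154): 01001100110
Gen 15 (rule 89): 00101110111
Gen 16 (rule 154): 01001100110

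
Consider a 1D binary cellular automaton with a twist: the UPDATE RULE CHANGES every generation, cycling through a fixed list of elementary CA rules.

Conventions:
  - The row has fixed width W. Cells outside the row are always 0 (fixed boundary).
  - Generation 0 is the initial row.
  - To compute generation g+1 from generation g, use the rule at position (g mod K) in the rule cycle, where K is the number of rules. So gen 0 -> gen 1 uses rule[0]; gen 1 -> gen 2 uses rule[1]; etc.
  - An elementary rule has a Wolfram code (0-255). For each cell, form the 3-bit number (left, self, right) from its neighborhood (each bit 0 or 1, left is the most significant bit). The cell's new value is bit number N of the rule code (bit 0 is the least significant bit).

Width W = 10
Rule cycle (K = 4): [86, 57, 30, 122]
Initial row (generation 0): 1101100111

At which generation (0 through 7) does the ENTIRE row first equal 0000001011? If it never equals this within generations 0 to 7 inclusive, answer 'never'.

Answer: never

Derivation:
Gen 0: 1101100111
Gen 1 (rule 86): 0100111001
Gen 2 (rule 57): 0010100100
Gen 3 (rule 30): 0110111110
Gen 4 (rule 122): 1111100011
Gen 5 (rule 86): 0000110101
Gen 6 (rule 57): 1110101010
Gen 7 (rule 30): 1000101011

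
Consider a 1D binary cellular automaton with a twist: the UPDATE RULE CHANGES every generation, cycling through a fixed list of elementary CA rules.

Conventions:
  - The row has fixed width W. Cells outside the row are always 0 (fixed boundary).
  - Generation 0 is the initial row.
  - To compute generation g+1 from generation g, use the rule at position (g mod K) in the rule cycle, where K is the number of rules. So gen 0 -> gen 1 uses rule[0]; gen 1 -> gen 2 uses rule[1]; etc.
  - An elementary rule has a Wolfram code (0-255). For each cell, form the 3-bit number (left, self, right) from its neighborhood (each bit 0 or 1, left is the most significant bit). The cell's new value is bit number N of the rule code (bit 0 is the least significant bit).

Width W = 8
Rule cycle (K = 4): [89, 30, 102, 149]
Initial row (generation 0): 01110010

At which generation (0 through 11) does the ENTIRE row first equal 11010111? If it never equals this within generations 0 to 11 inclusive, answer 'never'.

Gen 0: 01110010
Gen 1 (rule 89): 01011001
Gen 2 (rule 30): 11010111
Gen 3 (rule 102): 01111001
Gen 4 (rule 149): 00110101
Gen 5 (rule 89): 10110000
Gen 6 (rule 30): 10101000
Gen 7 (rule 102): 11111000
Gen 8 (rule 149): 01110111
Gen 9 (rule 89): 01010101
Gen 10 (rule 30): 11010101
Gen 11 (rule 102): 01111111

Answer: 2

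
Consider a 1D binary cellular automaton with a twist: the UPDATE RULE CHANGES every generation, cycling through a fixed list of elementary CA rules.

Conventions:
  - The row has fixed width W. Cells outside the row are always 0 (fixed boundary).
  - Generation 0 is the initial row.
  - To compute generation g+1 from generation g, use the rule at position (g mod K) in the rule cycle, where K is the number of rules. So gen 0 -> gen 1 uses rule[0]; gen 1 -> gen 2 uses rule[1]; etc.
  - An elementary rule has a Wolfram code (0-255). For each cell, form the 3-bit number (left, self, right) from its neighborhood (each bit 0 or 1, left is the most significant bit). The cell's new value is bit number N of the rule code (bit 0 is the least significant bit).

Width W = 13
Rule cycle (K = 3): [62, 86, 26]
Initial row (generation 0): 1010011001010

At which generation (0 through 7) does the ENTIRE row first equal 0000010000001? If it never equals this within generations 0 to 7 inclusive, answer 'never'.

Answer: 2

Derivation:
Gen 0: 1010011001010
Gen 1 (rule 62): 1111110111111
Gen 2 (rule 86): 0000010000001
Gen 3 (rule 26): 0000101000010
Gen 4 (rule 62): 0001111100111
Gen 5 (rule 86): 0010000111001
Gen 6 (rule 26): 0101001100110
Gen 7 (rule 62): 1111111011101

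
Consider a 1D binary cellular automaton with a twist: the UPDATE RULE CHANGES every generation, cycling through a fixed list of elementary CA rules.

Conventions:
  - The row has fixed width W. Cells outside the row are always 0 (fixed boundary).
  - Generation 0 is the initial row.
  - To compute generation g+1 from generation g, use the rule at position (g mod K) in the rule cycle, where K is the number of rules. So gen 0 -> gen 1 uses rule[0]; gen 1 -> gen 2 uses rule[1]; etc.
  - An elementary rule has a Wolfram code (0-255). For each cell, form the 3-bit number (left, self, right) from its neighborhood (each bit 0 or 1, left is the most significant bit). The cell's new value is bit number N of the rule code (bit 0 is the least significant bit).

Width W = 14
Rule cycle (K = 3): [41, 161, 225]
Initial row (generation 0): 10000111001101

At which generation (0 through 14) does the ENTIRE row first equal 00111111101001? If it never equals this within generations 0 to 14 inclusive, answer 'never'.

Answer: 7

Derivation:
Gen 0: 10000111001101
Gen 1 (rule 41): 00110100001010
Gen 2 (rule 161): 10001001100100
Gen 3 (rule 225): 00100000100001
Gen 4 (rule 41): 10001110001100
Gen 5 (rule 161): 00100100100001
Gen 6 (rule 225): 10000000001100
Gen 7 (rule 41): 00111111101001
Gen 8 (rule 161): 10011111010000
Gen 9 (rule 225): 00001111100111
Gen 10 (rule 41): 11101000000100
Gen 11 (rule 161): 01010011110001
Gen 12 (rule 225): 00100001110100
Gen 13 (rule 41): 10001101001001
Gen 14 (rule 161): 00100010000000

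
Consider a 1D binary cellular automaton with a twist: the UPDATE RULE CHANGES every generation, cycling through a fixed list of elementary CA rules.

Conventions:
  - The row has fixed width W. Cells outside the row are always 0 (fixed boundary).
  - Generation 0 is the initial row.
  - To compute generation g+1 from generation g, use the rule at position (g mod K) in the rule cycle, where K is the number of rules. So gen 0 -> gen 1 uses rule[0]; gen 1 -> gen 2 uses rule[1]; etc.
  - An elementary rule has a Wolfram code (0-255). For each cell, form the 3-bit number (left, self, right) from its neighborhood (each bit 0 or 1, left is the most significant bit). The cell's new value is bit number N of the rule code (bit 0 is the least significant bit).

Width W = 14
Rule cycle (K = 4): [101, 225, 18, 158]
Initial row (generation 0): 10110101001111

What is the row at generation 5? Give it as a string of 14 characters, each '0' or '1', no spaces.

Answer: 01011111110001

Derivation:
Gen 0: 10110101001111
Gen 1 (rule 101): 11011111000001
Gen 2 (rule 225): 01101111011100
Gen 3 (rule 18): 10000000000010
Gen 4 (rule 158): 11000000000111
Gen 5 (rule 101): 01011111110001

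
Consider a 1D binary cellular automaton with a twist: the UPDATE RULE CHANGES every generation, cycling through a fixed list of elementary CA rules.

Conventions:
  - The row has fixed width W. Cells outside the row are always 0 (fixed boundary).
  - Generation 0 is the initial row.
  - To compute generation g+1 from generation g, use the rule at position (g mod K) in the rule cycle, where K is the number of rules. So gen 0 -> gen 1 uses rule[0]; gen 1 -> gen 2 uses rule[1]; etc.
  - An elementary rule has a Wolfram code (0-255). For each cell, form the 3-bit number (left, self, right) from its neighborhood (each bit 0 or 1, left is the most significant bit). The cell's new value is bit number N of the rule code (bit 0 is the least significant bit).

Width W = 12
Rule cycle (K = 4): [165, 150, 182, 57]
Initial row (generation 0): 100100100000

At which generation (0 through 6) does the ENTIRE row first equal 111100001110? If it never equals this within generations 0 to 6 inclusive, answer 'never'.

Gen 0: 100100100000
Gen 1 (rule 165): 100100101111
Gen 2 (rule 150): 111111100110
Gen 3 (rule 182): 011111011001
Gen 4 (rule 57): 010000110100
Gen 5 (rule 165): 010110001101
Gen 6 (rule 150): 110001010001

Answer: never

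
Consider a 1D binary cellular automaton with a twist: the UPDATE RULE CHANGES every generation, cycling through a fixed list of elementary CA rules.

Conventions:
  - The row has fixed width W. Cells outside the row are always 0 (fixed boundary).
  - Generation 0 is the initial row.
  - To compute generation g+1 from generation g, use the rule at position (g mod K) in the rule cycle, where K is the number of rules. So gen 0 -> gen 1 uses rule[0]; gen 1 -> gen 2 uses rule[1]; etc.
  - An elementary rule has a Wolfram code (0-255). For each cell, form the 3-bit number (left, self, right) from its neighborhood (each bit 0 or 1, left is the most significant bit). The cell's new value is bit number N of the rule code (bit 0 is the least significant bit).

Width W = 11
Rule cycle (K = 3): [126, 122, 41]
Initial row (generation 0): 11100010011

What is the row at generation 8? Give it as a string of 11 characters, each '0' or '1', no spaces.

Answer: 10000011101

Derivation:
Gen 0: 11100010011
Gen 1 (rule 126): 10110111111
Gen 2 (rule 122): 01111100001
Gen 3 (rule 41): 01000001100
Gen 4 (rule 126): 11100011110
Gen 5 (rule 122): 10110110011
Gen 6 (rule 41): 01101100010
Gen 7 (rule 126): 11111110111
Gen 8 (rule 122): 10000011101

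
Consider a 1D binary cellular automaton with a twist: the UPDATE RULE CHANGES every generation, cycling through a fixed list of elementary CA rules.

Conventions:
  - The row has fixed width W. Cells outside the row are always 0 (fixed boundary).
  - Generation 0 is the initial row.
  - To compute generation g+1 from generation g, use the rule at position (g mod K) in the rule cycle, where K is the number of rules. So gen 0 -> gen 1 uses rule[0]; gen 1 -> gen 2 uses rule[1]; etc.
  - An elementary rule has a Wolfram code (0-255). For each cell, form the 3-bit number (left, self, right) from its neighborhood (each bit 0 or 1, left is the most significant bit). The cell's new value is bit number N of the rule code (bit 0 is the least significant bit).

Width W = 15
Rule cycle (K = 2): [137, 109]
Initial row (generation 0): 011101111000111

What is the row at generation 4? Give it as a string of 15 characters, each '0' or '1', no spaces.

Gen 0: 011101111000111
Gen 1 (rule 137): 011001110010110
Gen 2 (rule 109): 011001010011110
Gen 3 (rule 137): 010000000011100
Gen 4 (rule 109): 010111111010101

Answer: 010111111010101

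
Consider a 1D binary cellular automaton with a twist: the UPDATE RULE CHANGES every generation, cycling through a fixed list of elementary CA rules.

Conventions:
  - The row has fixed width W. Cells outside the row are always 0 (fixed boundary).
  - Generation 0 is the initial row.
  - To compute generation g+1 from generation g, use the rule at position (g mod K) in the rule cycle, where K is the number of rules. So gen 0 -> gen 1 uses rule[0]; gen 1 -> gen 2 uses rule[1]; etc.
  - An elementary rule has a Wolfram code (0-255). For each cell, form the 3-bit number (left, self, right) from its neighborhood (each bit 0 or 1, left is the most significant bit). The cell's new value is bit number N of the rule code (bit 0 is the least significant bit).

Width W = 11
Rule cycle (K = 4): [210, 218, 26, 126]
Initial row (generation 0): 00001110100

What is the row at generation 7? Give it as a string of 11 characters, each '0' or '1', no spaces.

Answer: 10000000010

Derivation:
Gen 0: 00001110100
Gen 1 (rule 210): 00010110010
Gen 2 (rule 218): 00100111101
Gen 3 (rule 26): 01011100000
Gen 4 (rule 126): 11110110000
Gen 5 (rule 210): 01110011000
Gen 6 (rule 218): 11111111100
Gen 7 (rule 26): 10000000010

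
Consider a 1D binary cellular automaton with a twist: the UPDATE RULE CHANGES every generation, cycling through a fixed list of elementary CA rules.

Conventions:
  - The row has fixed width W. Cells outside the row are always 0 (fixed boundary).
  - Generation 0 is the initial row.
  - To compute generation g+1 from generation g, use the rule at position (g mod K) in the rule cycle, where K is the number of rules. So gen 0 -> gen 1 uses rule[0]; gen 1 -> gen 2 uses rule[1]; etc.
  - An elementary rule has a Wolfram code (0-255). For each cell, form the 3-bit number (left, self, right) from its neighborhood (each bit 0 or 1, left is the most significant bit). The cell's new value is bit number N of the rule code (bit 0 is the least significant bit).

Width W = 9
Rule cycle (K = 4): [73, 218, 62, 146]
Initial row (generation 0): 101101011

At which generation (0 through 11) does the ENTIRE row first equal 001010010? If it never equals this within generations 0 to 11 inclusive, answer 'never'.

Answer: 4

Derivation:
Gen 0: 101101011
Gen 1 (rule 73): 001100011
Gen 2 (rule 218): 011110111
Gen 3 (rule 62): 110001100
Gen 4 (rule 146): 001010010
Gen 5 (rule 73): 100000000
Gen 6 (rule 218): 010000000
Gen 7 (rule 62): 111000000
Gen 8 (rule 146): 010100000
Gen 9 (rule 73): 000001111
Gen 10 (rule 218): 000011111
Gen 11 (rule 62): 000110000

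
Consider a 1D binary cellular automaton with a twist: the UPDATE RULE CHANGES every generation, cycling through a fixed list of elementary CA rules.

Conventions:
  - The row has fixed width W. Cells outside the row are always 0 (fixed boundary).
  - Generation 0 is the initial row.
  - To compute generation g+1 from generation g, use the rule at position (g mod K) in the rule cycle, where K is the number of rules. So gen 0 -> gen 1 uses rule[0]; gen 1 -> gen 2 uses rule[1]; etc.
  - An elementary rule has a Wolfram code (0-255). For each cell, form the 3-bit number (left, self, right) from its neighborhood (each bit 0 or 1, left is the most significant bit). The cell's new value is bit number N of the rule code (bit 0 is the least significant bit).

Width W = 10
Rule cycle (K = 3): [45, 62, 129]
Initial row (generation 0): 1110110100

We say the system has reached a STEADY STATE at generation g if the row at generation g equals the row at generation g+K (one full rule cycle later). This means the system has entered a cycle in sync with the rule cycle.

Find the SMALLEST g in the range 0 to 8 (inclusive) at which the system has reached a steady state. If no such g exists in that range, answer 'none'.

Answer: none

Derivation:
Gen 0: 1110110100
Gen 1 (rule 45): 1001101101
Gen 2 (rule 62): 1111011011
Gen 3 (rule 129): 0110000000
Gen 4 (rule 45): 0100111111
Gen 5 (rule 62): 1111100000
Gen 6 (rule 129): 0111001111
Gen 7 (rule 45): 0100001000
Gen 8 (rule 62): 1110011100
Gen 9 (rule 129): 0100001001
Gen 10 (rule 45): 0101101001
Gen 11 (rule 62): 1111011111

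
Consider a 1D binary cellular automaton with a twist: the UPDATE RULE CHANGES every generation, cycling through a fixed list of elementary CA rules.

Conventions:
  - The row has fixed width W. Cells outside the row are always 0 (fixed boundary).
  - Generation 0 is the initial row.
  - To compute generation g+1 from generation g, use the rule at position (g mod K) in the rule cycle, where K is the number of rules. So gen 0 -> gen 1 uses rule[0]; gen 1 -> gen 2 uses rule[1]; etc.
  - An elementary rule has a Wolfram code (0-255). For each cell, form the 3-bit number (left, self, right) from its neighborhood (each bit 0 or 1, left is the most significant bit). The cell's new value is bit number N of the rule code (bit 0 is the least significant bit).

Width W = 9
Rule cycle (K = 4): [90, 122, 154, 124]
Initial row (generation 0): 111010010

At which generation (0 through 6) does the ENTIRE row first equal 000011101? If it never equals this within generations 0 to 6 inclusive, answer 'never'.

Answer: never

Derivation:
Gen 0: 111010010
Gen 1 (rule 90): 101001101
Gen 2 (rule 122): 010111110
Gen 3 (rule 154): 100111101
Gen 4 (rule 124): 110100111
Gen 5 (rule 90): 110011101
Gen 6 (rule 122): 111110110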